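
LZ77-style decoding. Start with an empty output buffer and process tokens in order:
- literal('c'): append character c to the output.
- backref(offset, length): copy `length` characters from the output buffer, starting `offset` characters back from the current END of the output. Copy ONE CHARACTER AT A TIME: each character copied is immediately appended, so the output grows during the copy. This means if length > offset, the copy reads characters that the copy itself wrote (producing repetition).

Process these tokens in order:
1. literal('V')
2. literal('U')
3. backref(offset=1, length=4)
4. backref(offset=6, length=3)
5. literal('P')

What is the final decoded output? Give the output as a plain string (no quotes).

Answer: VUUUUUVUUP

Derivation:
Token 1: literal('V'). Output: "V"
Token 2: literal('U'). Output: "VU"
Token 3: backref(off=1, len=4) (overlapping!). Copied 'UUUU' from pos 1. Output: "VUUUUU"
Token 4: backref(off=6, len=3). Copied 'VUU' from pos 0. Output: "VUUUUUVUU"
Token 5: literal('P'). Output: "VUUUUUVUUP"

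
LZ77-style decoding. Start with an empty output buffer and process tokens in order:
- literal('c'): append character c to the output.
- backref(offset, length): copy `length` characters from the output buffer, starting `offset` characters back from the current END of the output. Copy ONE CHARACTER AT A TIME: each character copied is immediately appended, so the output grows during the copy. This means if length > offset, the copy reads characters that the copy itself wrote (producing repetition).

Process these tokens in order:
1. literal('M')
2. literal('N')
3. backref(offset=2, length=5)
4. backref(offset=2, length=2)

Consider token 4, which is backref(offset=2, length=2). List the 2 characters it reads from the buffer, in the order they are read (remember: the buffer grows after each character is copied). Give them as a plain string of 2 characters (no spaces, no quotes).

Answer: NM

Derivation:
Token 1: literal('M'). Output: "M"
Token 2: literal('N'). Output: "MN"
Token 3: backref(off=2, len=5) (overlapping!). Copied 'MNMNM' from pos 0. Output: "MNMNMNM"
Token 4: backref(off=2, len=2). Buffer before: "MNMNMNM" (len 7)
  byte 1: read out[5]='N', append. Buffer now: "MNMNMNMN"
  byte 2: read out[6]='M', append. Buffer now: "MNMNMNMNM"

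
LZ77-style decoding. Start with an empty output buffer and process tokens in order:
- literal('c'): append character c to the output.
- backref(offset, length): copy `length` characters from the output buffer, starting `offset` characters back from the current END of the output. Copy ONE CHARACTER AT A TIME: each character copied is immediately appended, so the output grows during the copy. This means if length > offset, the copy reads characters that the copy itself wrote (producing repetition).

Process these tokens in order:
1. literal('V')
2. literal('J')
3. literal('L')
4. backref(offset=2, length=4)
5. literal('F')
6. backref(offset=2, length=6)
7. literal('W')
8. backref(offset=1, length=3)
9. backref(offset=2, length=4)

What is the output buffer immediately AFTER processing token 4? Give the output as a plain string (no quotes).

Answer: VJLJLJL

Derivation:
Token 1: literal('V'). Output: "V"
Token 2: literal('J'). Output: "VJ"
Token 3: literal('L'). Output: "VJL"
Token 4: backref(off=2, len=4) (overlapping!). Copied 'JLJL' from pos 1. Output: "VJLJLJL"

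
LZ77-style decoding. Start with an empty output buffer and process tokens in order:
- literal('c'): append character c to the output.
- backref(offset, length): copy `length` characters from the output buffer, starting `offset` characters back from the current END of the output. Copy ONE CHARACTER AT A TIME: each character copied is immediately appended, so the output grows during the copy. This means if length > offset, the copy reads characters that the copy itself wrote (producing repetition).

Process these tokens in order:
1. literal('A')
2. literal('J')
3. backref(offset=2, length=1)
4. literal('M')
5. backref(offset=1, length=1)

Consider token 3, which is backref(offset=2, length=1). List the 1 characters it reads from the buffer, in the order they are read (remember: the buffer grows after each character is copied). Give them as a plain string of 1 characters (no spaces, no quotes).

Token 1: literal('A'). Output: "A"
Token 2: literal('J'). Output: "AJ"
Token 3: backref(off=2, len=1). Buffer before: "AJ" (len 2)
  byte 1: read out[0]='A', append. Buffer now: "AJA"

Answer: A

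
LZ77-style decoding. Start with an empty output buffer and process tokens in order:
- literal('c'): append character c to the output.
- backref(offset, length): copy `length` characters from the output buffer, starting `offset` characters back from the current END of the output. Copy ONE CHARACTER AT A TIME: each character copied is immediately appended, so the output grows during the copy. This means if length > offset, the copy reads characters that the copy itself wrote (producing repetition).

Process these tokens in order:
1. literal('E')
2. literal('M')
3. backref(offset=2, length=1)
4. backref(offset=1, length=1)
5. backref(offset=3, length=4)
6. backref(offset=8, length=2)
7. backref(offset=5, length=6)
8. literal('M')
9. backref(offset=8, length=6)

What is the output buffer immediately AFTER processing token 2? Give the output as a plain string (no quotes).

Token 1: literal('E'). Output: "E"
Token 2: literal('M'). Output: "EM"

Answer: EM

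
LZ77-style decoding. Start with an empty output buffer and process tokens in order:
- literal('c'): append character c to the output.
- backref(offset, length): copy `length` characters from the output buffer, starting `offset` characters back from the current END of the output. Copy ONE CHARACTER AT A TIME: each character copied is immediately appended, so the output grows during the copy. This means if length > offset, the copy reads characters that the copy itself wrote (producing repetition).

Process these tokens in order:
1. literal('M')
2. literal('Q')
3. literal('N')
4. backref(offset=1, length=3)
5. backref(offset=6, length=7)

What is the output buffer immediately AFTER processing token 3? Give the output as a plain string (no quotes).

Token 1: literal('M'). Output: "M"
Token 2: literal('Q'). Output: "MQ"
Token 3: literal('N'). Output: "MQN"

Answer: MQN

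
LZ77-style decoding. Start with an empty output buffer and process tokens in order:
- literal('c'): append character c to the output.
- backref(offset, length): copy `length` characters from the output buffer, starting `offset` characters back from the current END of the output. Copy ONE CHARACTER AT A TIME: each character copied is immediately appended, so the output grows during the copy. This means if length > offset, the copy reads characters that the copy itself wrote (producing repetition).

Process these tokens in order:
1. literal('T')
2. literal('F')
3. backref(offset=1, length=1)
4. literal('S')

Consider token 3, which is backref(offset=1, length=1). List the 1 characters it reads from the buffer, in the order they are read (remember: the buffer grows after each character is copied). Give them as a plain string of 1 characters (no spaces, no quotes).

Token 1: literal('T'). Output: "T"
Token 2: literal('F'). Output: "TF"
Token 3: backref(off=1, len=1). Buffer before: "TF" (len 2)
  byte 1: read out[1]='F', append. Buffer now: "TFF"

Answer: F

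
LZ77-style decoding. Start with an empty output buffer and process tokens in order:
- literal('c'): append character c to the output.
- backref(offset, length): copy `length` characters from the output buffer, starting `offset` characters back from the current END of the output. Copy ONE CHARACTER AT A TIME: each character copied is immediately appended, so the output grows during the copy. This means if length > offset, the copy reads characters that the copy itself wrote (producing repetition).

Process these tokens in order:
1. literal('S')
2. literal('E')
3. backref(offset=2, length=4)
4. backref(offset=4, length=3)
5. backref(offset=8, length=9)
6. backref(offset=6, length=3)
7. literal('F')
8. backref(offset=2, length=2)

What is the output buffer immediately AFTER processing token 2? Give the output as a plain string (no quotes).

Answer: SE

Derivation:
Token 1: literal('S'). Output: "S"
Token 2: literal('E'). Output: "SE"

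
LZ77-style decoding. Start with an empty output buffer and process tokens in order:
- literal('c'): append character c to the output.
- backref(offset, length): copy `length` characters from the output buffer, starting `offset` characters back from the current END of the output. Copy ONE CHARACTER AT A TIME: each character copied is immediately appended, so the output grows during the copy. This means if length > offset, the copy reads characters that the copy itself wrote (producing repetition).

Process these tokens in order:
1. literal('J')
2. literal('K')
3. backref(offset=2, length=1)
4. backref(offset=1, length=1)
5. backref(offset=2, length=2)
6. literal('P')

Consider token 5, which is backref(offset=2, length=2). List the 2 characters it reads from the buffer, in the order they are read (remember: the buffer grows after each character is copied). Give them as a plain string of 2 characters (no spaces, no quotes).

Token 1: literal('J'). Output: "J"
Token 2: literal('K'). Output: "JK"
Token 3: backref(off=2, len=1). Copied 'J' from pos 0. Output: "JKJ"
Token 4: backref(off=1, len=1). Copied 'J' from pos 2. Output: "JKJJ"
Token 5: backref(off=2, len=2). Buffer before: "JKJJ" (len 4)
  byte 1: read out[2]='J', append. Buffer now: "JKJJJ"
  byte 2: read out[3]='J', append. Buffer now: "JKJJJJ"

Answer: JJ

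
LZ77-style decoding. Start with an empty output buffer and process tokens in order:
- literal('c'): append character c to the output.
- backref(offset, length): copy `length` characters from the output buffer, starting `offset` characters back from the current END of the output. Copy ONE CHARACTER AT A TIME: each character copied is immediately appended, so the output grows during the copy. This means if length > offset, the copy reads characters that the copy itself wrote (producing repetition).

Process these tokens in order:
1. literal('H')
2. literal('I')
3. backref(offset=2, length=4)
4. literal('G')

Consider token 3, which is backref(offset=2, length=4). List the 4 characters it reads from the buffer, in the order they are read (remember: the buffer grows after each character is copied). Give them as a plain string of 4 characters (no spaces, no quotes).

Answer: HIHI

Derivation:
Token 1: literal('H'). Output: "H"
Token 2: literal('I'). Output: "HI"
Token 3: backref(off=2, len=4). Buffer before: "HI" (len 2)
  byte 1: read out[0]='H', append. Buffer now: "HIH"
  byte 2: read out[1]='I', append. Buffer now: "HIHI"
  byte 3: read out[2]='H', append. Buffer now: "HIHIH"
  byte 4: read out[3]='I', append. Buffer now: "HIHIHI"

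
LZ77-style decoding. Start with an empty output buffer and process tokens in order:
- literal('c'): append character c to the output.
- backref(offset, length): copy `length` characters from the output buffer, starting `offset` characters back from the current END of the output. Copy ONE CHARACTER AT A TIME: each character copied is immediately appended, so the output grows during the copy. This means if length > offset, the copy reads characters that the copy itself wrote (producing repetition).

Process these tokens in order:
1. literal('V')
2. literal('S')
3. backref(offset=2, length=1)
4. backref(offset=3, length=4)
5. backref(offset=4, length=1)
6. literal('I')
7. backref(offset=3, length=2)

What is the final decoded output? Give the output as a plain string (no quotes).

Answer: VSVVSVVVIVV

Derivation:
Token 1: literal('V'). Output: "V"
Token 2: literal('S'). Output: "VS"
Token 3: backref(off=2, len=1). Copied 'V' from pos 0. Output: "VSV"
Token 4: backref(off=3, len=4) (overlapping!). Copied 'VSVV' from pos 0. Output: "VSVVSVV"
Token 5: backref(off=4, len=1). Copied 'V' from pos 3. Output: "VSVVSVVV"
Token 6: literal('I'). Output: "VSVVSVVVI"
Token 7: backref(off=3, len=2). Copied 'VV' from pos 6. Output: "VSVVSVVVIVV"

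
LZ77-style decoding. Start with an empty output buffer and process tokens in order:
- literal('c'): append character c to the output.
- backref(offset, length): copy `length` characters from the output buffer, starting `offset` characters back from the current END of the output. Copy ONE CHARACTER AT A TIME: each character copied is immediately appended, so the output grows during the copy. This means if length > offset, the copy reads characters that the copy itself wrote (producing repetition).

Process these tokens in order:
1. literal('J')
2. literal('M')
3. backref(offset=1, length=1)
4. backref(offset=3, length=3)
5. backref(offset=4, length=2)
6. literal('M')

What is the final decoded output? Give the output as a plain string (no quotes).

Answer: JMMJMMMJM

Derivation:
Token 1: literal('J'). Output: "J"
Token 2: literal('M'). Output: "JM"
Token 3: backref(off=1, len=1). Copied 'M' from pos 1. Output: "JMM"
Token 4: backref(off=3, len=3). Copied 'JMM' from pos 0. Output: "JMMJMM"
Token 5: backref(off=4, len=2). Copied 'MJ' from pos 2. Output: "JMMJMMMJ"
Token 6: literal('M'). Output: "JMMJMMMJM"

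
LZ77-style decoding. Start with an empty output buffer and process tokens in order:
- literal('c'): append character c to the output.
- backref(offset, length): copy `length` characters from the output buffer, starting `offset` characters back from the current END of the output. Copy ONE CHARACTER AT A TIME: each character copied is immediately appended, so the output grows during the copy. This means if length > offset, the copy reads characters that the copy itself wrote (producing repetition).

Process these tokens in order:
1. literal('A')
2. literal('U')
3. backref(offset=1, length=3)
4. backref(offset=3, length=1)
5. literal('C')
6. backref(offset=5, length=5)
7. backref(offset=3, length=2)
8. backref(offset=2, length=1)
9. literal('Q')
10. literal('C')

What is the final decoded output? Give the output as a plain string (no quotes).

Answer: AUUUUUCUUUUCUUUQC

Derivation:
Token 1: literal('A'). Output: "A"
Token 2: literal('U'). Output: "AU"
Token 3: backref(off=1, len=3) (overlapping!). Copied 'UUU' from pos 1. Output: "AUUUU"
Token 4: backref(off=3, len=1). Copied 'U' from pos 2. Output: "AUUUUU"
Token 5: literal('C'). Output: "AUUUUUC"
Token 6: backref(off=5, len=5). Copied 'UUUUC' from pos 2. Output: "AUUUUUCUUUUC"
Token 7: backref(off=3, len=2). Copied 'UU' from pos 9. Output: "AUUUUUCUUUUCUU"
Token 8: backref(off=2, len=1). Copied 'U' from pos 12. Output: "AUUUUUCUUUUCUUU"
Token 9: literal('Q'). Output: "AUUUUUCUUUUCUUUQ"
Token 10: literal('C'). Output: "AUUUUUCUUUUCUUUQC"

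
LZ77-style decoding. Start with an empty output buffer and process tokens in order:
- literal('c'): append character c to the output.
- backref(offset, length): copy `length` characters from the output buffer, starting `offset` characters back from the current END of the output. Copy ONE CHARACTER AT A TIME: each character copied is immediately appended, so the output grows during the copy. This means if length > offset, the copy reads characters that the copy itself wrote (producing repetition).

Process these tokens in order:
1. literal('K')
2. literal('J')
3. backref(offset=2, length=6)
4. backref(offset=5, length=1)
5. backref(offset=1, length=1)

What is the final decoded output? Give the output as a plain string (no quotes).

Answer: KJKJKJKJJJ

Derivation:
Token 1: literal('K'). Output: "K"
Token 2: literal('J'). Output: "KJ"
Token 3: backref(off=2, len=6) (overlapping!). Copied 'KJKJKJ' from pos 0. Output: "KJKJKJKJ"
Token 4: backref(off=5, len=1). Copied 'J' from pos 3. Output: "KJKJKJKJJ"
Token 5: backref(off=1, len=1). Copied 'J' from pos 8. Output: "KJKJKJKJJJ"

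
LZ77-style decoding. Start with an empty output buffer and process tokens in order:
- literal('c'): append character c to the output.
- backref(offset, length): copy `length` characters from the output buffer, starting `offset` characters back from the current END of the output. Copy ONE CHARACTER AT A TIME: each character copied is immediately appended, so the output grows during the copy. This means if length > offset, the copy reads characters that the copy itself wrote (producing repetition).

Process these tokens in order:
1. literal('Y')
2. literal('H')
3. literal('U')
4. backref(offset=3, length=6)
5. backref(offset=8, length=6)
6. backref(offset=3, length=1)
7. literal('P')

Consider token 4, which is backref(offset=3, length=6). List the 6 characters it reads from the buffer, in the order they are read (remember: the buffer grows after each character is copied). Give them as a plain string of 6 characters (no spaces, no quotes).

Token 1: literal('Y'). Output: "Y"
Token 2: literal('H'). Output: "YH"
Token 3: literal('U'). Output: "YHU"
Token 4: backref(off=3, len=6). Buffer before: "YHU" (len 3)
  byte 1: read out[0]='Y', append. Buffer now: "YHUY"
  byte 2: read out[1]='H', append. Buffer now: "YHUYH"
  byte 3: read out[2]='U', append. Buffer now: "YHUYHU"
  byte 4: read out[3]='Y', append. Buffer now: "YHUYHUY"
  byte 5: read out[4]='H', append. Buffer now: "YHUYHUYH"
  byte 6: read out[5]='U', append. Buffer now: "YHUYHUYHU"

Answer: YHUYHU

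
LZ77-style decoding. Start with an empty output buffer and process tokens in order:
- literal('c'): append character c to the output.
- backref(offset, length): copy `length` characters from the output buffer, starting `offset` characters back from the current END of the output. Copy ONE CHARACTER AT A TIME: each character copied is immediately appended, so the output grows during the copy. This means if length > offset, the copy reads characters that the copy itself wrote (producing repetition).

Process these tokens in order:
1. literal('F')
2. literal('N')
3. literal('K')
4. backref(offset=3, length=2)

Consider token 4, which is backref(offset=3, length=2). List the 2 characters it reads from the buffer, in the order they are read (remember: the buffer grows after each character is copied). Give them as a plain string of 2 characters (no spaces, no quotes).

Answer: FN

Derivation:
Token 1: literal('F'). Output: "F"
Token 2: literal('N'). Output: "FN"
Token 3: literal('K'). Output: "FNK"
Token 4: backref(off=3, len=2). Buffer before: "FNK" (len 3)
  byte 1: read out[0]='F', append. Buffer now: "FNKF"
  byte 2: read out[1]='N', append. Buffer now: "FNKFN"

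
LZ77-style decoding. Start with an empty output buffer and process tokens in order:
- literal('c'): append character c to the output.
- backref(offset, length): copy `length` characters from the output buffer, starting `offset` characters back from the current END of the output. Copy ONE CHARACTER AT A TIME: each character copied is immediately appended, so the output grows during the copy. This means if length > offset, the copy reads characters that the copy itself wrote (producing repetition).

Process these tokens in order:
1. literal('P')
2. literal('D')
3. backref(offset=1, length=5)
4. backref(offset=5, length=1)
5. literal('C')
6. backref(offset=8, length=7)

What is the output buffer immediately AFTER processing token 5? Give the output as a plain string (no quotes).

Token 1: literal('P'). Output: "P"
Token 2: literal('D'). Output: "PD"
Token 3: backref(off=1, len=5) (overlapping!). Copied 'DDDDD' from pos 1. Output: "PDDDDDD"
Token 4: backref(off=5, len=1). Copied 'D' from pos 2. Output: "PDDDDDDD"
Token 5: literal('C'). Output: "PDDDDDDDC"

Answer: PDDDDDDDC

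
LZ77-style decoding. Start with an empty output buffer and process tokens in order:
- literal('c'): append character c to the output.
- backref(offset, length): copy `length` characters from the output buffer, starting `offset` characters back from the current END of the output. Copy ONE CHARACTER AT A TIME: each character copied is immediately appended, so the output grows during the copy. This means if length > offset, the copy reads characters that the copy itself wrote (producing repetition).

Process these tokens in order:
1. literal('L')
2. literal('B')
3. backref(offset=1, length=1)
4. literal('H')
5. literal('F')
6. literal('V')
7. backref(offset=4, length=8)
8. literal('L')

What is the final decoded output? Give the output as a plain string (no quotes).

Answer: LBBHFVBHFVBHFVL

Derivation:
Token 1: literal('L'). Output: "L"
Token 2: literal('B'). Output: "LB"
Token 3: backref(off=1, len=1). Copied 'B' from pos 1. Output: "LBB"
Token 4: literal('H'). Output: "LBBH"
Token 5: literal('F'). Output: "LBBHF"
Token 6: literal('V'). Output: "LBBHFV"
Token 7: backref(off=4, len=8) (overlapping!). Copied 'BHFVBHFV' from pos 2. Output: "LBBHFVBHFVBHFV"
Token 8: literal('L'). Output: "LBBHFVBHFVBHFVL"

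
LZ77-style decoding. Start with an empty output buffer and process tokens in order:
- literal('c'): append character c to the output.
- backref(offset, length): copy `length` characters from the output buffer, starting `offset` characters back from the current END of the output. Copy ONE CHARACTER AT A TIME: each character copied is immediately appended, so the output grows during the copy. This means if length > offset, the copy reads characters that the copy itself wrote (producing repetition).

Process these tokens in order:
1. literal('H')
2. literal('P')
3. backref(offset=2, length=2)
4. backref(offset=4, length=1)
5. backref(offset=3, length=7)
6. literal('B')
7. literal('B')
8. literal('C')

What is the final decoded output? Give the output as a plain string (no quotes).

Token 1: literal('H'). Output: "H"
Token 2: literal('P'). Output: "HP"
Token 3: backref(off=2, len=2). Copied 'HP' from pos 0. Output: "HPHP"
Token 4: backref(off=4, len=1). Copied 'H' from pos 0. Output: "HPHPH"
Token 5: backref(off=3, len=7) (overlapping!). Copied 'HPHHPHH' from pos 2. Output: "HPHPHHPHHPHH"
Token 6: literal('B'). Output: "HPHPHHPHHPHHB"
Token 7: literal('B'). Output: "HPHPHHPHHPHHBB"
Token 8: literal('C'). Output: "HPHPHHPHHPHHBBC"

Answer: HPHPHHPHHPHHBBC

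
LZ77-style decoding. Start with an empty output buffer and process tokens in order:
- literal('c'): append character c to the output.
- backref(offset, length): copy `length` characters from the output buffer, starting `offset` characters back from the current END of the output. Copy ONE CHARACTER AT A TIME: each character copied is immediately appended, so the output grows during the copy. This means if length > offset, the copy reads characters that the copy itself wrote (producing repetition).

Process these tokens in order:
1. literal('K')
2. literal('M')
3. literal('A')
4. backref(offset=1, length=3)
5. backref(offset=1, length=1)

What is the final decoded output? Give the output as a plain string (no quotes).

Token 1: literal('K'). Output: "K"
Token 2: literal('M'). Output: "KM"
Token 3: literal('A'). Output: "KMA"
Token 4: backref(off=1, len=3) (overlapping!). Copied 'AAA' from pos 2. Output: "KMAAAA"
Token 5: backref(off=1, len=1). Copied 'A' from pos 5. Output: "KMAAAAA"

Answer: KMAAAAA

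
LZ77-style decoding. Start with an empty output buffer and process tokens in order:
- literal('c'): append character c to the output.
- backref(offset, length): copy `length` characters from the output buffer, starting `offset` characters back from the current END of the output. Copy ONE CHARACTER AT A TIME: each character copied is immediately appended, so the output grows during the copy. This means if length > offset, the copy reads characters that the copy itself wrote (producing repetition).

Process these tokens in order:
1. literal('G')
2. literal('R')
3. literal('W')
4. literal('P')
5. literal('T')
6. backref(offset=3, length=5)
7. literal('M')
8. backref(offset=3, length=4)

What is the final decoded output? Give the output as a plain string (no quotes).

Answer: GRWPTWPTWPMWPMW

Derivation:
Token 1: literal('G'). Output: "G"
Token 2: literal('R'). Output: "GR"
Token 3: literal('W'). Output: "GRW"
Token 4: literal('P'). Output: "GRWP"
Token 5: literal('T'). Output: "GRWPT"
Token 6: backref(off=3, len=5) (overlapping!). Copied 'WPTWP' from pos 2. Output: "GRWPTWPTWP"
Token 7: literal('M'). Output: "GRWPTWPTWPM"
Token 8: backref(off=3, len=4) (overlapping!). Copied 'WPMW' from pos 8. Output: "GRWPTWPTWPMWPMW"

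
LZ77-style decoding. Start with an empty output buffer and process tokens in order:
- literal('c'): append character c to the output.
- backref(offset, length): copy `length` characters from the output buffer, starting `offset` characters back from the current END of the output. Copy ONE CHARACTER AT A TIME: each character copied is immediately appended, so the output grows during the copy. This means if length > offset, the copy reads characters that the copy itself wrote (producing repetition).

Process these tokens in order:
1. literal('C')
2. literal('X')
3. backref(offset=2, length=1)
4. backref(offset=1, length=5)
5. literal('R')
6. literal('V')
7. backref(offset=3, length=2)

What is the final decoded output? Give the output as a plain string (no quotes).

Answer: CXCCCCCCRVCR

Derivation:
Token 1: literal('C'). Output: "C"
Token 2: literal('X'). Output: "CX"
Token 3: backref(off=2, len=1). Copied 'C' from pos 0. Output: "CXC"
Token 4: backref(off=1, len=5) (overlapping!). Copied 'CCCCC' from pos 2. Output: "CXCCCCCC"
Token 5: literal('R'). Output: "CXCCCCCCR"
Token 6: literal('V'). Output: "CXCCCCCCRV"
Token 7: backref(off=3, len=2). Copied 'CR' from pos 7. Output: "CXCCCCCCRVCR"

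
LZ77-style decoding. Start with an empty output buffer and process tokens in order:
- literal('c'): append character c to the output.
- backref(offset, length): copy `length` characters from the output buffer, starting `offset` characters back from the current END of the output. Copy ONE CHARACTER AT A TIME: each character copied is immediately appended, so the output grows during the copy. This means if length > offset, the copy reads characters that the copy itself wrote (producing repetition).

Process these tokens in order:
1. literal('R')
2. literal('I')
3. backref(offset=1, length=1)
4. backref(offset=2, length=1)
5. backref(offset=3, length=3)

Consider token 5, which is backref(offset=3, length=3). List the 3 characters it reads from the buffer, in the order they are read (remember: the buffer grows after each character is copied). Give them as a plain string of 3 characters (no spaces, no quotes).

Token 1: literal('R'). Output: "R"
Token 2: literal('I'). Output: "RI"
Token 3: backref(off=1, len=1). Copied 'I' from pos 1. Output: "RII"
Token 4: backref(off=2, len=1). Copied 'I' from pos 1. Output: "RIII"
Token 5: backref(off=3, len=3). Buffer before: "RIII" (len 4)
  byte 1: read out[1]='I', append. Buffer now: "RIIII"
  byte 2: read out[2]='I', append. Buffer now: "RIIIII"
  byte 3: read out[3]='I', append. Buffer now: "RIIIIII"

Answer: III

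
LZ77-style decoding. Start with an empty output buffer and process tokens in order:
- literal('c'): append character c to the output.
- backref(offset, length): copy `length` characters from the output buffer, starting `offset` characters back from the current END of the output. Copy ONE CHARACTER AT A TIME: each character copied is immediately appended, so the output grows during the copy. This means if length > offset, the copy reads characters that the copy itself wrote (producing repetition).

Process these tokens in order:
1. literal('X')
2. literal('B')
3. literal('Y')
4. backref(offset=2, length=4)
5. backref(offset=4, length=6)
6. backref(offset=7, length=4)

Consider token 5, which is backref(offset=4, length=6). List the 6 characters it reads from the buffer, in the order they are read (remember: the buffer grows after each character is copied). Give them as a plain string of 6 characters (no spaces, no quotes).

Answer: BYBYBY

Derivation:
Token 1: literal('X'). Output: "X"
Token 2: literal('B'). Output: "XB"
Token 3: literal('Y'). Output: "XBY"
Token 4: backref(off=2, len=4) (overlapping!). Copied 'BYBY' from pos 1. Output: "XBYBYBY"
Token 5: backref(off=4, len=6). Buffer before: "XBYBYBY" (len 7)
  byte 1: read out[3]='B', append. Buffer now: "XBYBYBYB"
  byte 2: read out[4]='Y', append. Buffer now: "XBYBYBYBY"
  byte 3: read out[5]='B', append. Buffer now: "XBYBYBYBYB"
  byte 4: read out[6]='Y', append. Buffer now: "XBYBYBYBYBY"
  byte 5: read out[7]='B', append. Buffer now: "XBYBYBYBYBYB"
  byte 6: read out[8]='Y', append. Buffer now: "XBYBYBYBYBYBY"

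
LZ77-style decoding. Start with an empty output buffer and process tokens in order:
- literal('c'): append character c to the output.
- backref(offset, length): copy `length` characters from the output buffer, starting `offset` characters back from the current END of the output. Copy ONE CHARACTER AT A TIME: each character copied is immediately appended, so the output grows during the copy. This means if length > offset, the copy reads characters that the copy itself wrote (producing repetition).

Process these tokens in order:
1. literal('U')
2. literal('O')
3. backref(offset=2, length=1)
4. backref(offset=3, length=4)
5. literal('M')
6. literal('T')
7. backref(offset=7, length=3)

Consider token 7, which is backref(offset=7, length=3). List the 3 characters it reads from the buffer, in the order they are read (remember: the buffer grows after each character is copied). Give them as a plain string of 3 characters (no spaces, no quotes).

Answer: UUO

Derivation:
Token 1: literal('U'). Output: "U"
Token 2: literal('O'). Output: "UO"
Token 3: backref(off=2, len=1). Copied 'U' from pos 0. Output: "UOU"
Token 4: backref(off=3, len=4) (overlapping!). Copied 'UOUU' from pos 0. Output: "UOUUOUU"
Token 5: literal('M'). Output: "UOUUOUUM"
Token 6: literal('T'). Output: "UOUUOUUMT"
Token 7: backref(off=7, len=3). Buffer before: "UOUUOUUMT" (len 9)
  byte 1: read out[2]='U', append. Buffer now: "UOUUOUUMTU"
  byte 2: read out[3]='U', append. Buffer now: "UOUUOUUMTUU"
  byte 3: read out[4]='O', append. Buffer now: "UOUUOUUMTUUO"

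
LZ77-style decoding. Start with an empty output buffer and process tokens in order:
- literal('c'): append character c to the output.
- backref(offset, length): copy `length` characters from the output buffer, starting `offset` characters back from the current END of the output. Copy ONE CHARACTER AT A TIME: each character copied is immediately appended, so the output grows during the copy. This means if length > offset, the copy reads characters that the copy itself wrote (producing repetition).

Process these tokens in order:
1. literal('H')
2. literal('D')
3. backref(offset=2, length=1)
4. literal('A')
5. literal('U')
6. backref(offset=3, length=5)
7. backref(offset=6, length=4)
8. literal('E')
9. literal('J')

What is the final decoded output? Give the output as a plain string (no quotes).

Answer: HDHAUHAUHAUHAUEJ

Derivation:
Token 1: literal('H'). Output: "H"
Token 2: literal('D'). Output: "HD"
Token 3: backref(off=2, len=1). Copied 'H' from pos 0. Output: "HDH"
Token 4: literal('A'). Output: "HDHA"
Token 5: literal('U'). Output: "HDHAU"
Token 6: backref(off=3, len=5) (overlapping!). Copied 'HAUHA' from pos 2. Output: "HDHAUHAUHA"
Token 7: backref(off=6, len=4). Copied 'UHAU' from pos 4. Output: "HDHAUHAUHAUHAU"
Token 8: literal('E'). Output: "HDHAUHAUHAUHAUE"
Token 9: literal('J'). Output: "HDHAUHAUHAUHAUEJ"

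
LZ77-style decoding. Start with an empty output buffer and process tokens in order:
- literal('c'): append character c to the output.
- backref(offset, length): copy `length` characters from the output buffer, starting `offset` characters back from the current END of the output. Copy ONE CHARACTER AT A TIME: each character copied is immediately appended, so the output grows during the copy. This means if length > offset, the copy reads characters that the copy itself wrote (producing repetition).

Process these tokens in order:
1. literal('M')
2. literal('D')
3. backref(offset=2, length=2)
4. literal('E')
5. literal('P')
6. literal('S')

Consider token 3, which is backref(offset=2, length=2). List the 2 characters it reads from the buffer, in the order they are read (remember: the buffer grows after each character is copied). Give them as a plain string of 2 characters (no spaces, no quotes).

Token 1: literal('M'). Output: "M"
Token 2: literal('D'). Output: "MD"
Token 3: backref(off=2, len=2). Buffer before: "MD" (len 2)
  byte 1: read out[0]='M', append. Buffer now: "MDM"
  byte 2: read out[1]='D', append. Buffer now: "MDMD"

Answer: MD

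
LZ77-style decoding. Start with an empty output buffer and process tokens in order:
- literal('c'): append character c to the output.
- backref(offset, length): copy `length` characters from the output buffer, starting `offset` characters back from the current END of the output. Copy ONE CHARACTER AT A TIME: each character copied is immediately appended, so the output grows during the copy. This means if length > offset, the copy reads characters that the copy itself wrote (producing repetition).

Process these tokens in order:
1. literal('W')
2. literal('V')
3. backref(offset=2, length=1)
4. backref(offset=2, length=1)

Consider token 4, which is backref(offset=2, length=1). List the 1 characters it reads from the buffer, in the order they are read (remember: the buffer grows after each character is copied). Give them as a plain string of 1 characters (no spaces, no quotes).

Token 1: literal('W'). Output: "W"
Token 2: literal('V'). Output: "WV"
Token 3: backref(off=2, len=1). Copied 'W' from pos 0. Output: "WVW"
Token 4: backref(off=2, len=1). Buffer before: "WVW" (len 3)
  byte 1: read out[1]='V', append. Buffer now: "WVWV"

Answer: V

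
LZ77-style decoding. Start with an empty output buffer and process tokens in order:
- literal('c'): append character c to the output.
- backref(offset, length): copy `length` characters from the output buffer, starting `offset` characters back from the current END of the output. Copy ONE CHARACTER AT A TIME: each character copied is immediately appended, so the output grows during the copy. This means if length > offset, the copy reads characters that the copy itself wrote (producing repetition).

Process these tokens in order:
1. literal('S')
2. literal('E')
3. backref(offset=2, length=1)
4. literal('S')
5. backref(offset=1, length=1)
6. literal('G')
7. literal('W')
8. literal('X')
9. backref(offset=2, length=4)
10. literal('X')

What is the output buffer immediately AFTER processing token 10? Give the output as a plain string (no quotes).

Answer: SESSSGWXWXWXX

Derivation:
Token 1: literal('S'). Output: "S"
Token 2: literal('E'). Output: "SE"
Token 3: backref(off=2, len=1). Copied 'S' from pos 0. Output: "SES"
Token 4: literal('S'). Output: "SESS"
Token 5: backref(off=1, len=1). Copied 'S' from pos 3. Output: "SESSS"
Token 6: literal('G'). Output: "SESSSG"
Token 7: literal('W'). Output: "SESSSGW"
Token 8: literal('X'). Output: "SESSSGWX"
Token 9: backref(off=2, len=4) (overlapping!). Copied 'WXWX' from pos 6. Output: "SESSSGWXWXWX"
Token 10: literal('X'). Output: "SESSSGWXWXWXX"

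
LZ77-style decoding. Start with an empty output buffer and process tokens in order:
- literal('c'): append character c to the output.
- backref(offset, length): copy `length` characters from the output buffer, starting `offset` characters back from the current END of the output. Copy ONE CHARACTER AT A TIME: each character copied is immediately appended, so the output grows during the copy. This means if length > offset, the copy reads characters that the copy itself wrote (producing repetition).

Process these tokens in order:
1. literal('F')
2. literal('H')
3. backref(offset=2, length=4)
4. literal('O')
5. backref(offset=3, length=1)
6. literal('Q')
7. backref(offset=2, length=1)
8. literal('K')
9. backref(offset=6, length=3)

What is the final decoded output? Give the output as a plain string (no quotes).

Token 1: literal('F'). Output: "F"
Token 2: literal('H'). Output: "FH"
Token 3: backref(off=2, len=4) (overlapping!). Copied 'FHFH' from pos 0. Output: "FHFHFH"
Token 4: literal('O'). Output: "FHFHFHO"
Token 5: backref(off=3, len=1). Copied 'F' from pos 4. Output: "FHFHFHOF"
Token 6: literal('Q'). Output: "FHFHFHOFQ"
Token 7: backref(off=2, len=1). Copied 'F' from pos 7. Output: "FHFHFHOFQF"
Token 8: literal('K'). Output: "FHFHFHOFQFK"
Token 9: backref(off=6, len=3). Copied 'HOF' from pos 5. Output: "FHFHFHOFQFKHOF"

Answer: FHFHFHOFQFKHOF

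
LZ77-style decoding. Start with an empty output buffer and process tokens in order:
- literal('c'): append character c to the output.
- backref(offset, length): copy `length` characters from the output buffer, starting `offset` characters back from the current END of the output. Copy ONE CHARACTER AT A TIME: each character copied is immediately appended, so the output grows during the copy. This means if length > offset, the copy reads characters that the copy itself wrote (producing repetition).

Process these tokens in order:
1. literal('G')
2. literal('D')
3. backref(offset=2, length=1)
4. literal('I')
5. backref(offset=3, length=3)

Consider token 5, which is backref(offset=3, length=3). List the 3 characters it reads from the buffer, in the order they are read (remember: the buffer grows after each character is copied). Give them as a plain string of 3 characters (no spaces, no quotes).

Token 1: literal('G'). Output: "G"
Token 2: literal('D'). Output: "GD"
Token 3: backref(off=2, len=1). Copied 'G' from pos 0. Output: "GDG"
Token 4: literal('I'). Output: "GDGI"
Token 5: backref(off=3, len=3). Buffer before: "GDGI" (len 4)
  byte 1: read out[1]='D', append. Buffer now: "GDGID"
  byte 2: read out[2]='G', append. Buffer now: "GDGIDG"
  byte 3: read out[3]='I', append. Buffer now: "GDGIDGI"

Answer: DGI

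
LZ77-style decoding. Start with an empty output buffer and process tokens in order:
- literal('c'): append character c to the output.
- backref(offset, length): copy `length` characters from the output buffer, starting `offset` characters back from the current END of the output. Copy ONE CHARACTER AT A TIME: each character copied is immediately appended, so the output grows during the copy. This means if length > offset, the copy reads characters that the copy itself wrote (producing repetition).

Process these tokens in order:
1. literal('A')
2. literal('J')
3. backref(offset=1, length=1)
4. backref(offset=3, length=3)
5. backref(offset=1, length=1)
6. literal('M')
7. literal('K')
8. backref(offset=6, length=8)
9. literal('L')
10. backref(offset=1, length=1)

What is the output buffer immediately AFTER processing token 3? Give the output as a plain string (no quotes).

Answer: AJJ

Derivation:
Token 1: literal('A'). Output: "A"
Token 2: literal('J'). Output: "AJ"
Token 3: backref(off=1, len=1). Copied 'J' from pos 1. Output: "AJJ"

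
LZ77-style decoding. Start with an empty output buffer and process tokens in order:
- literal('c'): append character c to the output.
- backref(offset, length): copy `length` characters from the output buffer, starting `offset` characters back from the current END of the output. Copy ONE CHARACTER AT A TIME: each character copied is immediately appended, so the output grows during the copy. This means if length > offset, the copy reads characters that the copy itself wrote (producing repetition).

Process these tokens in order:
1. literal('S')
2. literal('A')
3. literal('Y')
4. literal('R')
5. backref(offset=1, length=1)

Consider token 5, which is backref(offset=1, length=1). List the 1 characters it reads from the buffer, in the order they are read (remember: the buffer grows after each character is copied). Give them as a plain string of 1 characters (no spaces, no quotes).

Answer: R

Derivation:
Token 1: literal('S'). Output: "S"
Token 2: literal('A'). Output: "SA"
Token 3: literal('Y'). Output: "SAY"
Token 4: literal('R'). Output: "SAYR"
Token 5: backref(off=1, len=1). Buffer before: "SAYR" (len 4)
  byte 1: read out[3]='R', append. Buffer now: "SAYRR"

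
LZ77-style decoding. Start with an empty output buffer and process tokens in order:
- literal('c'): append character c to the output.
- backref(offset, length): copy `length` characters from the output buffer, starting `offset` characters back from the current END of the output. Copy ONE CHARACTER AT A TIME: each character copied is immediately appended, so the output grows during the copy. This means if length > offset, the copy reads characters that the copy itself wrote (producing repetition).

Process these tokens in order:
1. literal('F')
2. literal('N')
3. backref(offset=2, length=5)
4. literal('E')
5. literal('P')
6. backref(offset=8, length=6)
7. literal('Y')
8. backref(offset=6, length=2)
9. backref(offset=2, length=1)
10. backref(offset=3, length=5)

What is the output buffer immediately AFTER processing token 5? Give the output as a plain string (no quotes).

Answer: FNFNFNFEP

Derivation:
Token 1: literal('F'). Output: "F"
Token 2: literal('N'). Output: "FN"
Token 3: backref(off=2, len=5) (overlapping!). Copied 'FNFNF' from pos 0. Output: "FNFNFNF"
Token 4: literal('E'). Output: "FNFNFNFE"
Token 5: literal('P'). Output: "FNFNFNFEP"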